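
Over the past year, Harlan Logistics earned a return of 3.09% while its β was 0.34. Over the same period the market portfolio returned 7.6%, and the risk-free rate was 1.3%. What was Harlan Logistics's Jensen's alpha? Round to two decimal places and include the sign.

-0.35%

Market excess return = 7.6% − 1.3% = 6.30%
CAPM benchmark = R_f + β(R_m − R_f) = 1.3% + 0.34 × 6.3% = 3.4420%
α = actual − benchmark = 3.09% − 3.4420% = -0.35%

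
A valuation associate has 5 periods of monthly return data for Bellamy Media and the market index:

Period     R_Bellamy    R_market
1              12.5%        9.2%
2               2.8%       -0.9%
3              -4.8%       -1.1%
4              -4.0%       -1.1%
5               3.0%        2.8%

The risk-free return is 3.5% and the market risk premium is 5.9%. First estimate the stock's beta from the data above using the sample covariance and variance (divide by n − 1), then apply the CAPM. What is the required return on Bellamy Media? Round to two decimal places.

Mean R_i = (12.5 + 2.8 − 4.8 − 4.0 + 3.0) / 5 = 1.9000%
Mean R_m = (9.2 − 0.9 − 1.1 − 1.1 + 2.8) / 5 = 1.7800%
Σ(R_i − R̄_i)(R_m − R̄_m) = 113.6500  ⇒  Cov = 113.6500 / 4 = 28.4125
Σ(R_m − R̄_m)² = 79.8680  ⇒  Var(R_m) = 79.8680 / 4 = 19.9670
β = Cov / Var(R_m) = 28.4125 / 19.9670 = 1.4230
E(R) = R_f + β × MRP = 3.5% + 1.4230 × 5.9% = 11.90%

11.90%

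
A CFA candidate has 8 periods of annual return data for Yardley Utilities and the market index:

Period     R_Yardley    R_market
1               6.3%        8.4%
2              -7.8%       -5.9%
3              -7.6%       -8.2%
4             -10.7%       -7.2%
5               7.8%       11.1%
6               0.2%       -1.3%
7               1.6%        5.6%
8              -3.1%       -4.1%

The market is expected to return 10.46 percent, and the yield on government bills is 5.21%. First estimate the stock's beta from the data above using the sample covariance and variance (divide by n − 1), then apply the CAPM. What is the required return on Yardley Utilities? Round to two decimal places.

9.75%

Mean R_i = (6.3 − 7.8 − 7.6 − 10.7 + 7.8 + 0.2 + 1.6 − 3.1) / 8 = -1.6625%
Mean R_m = (8.4 − 5.9 − 8.2 − 7.2 + 11.1 − 1.3 + 5.6 − 4.1) / 8 = -0.2000%
Σ(R_i − R̄_i)(R_m − R̄_m) = 343.6300  ⇒  Cov = 343.6300 / 7 = 49.0900
Σ(R_m − R̄_m)² = 397.2000  ⇒  Var(R_m) = 397.2000 / 7 = 56.7429
β = Cov / Var(R_m) = 49.0900 / 56.7429 = 0.8651
MRP = 10.46% − 5.21% = 5.25%
E(R) = R_f + β × MRP = 5.21% + 0.8651 × 5.25% = 9.75%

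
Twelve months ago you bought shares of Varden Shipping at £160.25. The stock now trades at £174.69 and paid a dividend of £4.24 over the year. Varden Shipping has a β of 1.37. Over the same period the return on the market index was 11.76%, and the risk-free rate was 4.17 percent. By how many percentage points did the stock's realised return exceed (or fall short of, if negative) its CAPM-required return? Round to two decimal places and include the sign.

Realised HPR = (P1 + D1 − P0) / P0 = (174.69 + 4.24 − 160.25) / 160.25 = 18.68 / 160.25 = 11.6568%
MRP = 11.76% − 4.17% = 7.59%
CAPM required = R_f + β·MRP = 4.17% + 1.37 × 7.59% = 14.5683%
α = realised − required = 11.6568% − 14.5683% = -2.91%

-2.91%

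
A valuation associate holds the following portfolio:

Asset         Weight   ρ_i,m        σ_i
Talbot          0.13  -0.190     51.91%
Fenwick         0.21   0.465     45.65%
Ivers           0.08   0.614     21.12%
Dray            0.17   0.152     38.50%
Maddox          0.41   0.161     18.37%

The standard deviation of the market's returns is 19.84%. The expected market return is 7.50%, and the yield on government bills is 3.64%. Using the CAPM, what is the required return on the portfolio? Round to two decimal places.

β_Talbot = -0.190 × 51.91% / 19.84% = -0.4971
β_Fenwick = 0.465 × 45.65% / 19.84% = 1.0699
β_Ivers = 0.614 × 21.12% / 19.84% = 0.6536
β_Dray = 0.152 × 38.50% / 19.84% = 0.2950
β_Maddox = 0.161 × 18.37% / 19.84% = 0.1491
β_P = Σ w_i β_i = 0.13×-0.4971 + 0.21×1.0699 + 0.08×0.6536 + 0.17×0.2950 + 0.41×0.1491 = 0.3236
MRP = 7.50% − 3.64% = 3.86%
E(R_P) = R_f + β_P × MRP = 3.64% + 0.3236 × 3.86% = 4.89%

4.89%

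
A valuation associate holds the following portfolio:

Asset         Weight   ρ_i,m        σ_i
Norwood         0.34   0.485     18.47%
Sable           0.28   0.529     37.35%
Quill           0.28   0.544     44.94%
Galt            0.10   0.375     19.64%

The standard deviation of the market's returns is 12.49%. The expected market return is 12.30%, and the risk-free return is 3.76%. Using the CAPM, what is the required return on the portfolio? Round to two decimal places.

14.81%

β_Norwood = 0.485 × 18.47% / 12.49% = 0.7172
β_Sable = 0.529 × 37.35% / 12.49% = 1.5819
β_Quill = 0.544 × 44.94% / 12.49% = 1.9574
β_Galt = 0.375 × 19.64% / 12.49% = 0.5897
β_P = Σ w_i β_i = 0.34×0.7172 + 0.28×1.5819 + 0.28×1.9574 + 0.10×0.5897 = 1.2938
MRP = 12.30% − 3.76% = 8.54%
E(R_P) = R_f + β_P × MRP = 3.76% + 1.2938 × 8.54% = 14.81%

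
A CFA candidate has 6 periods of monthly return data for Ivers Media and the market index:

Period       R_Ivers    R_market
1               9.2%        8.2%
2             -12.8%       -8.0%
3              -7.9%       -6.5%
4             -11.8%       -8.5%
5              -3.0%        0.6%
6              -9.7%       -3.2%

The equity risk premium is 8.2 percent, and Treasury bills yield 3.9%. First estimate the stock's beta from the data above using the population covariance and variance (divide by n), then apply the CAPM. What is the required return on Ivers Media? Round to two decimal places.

14.03%

Mean R_i = (9.2 − 12.8 − 7.9 − 11.8 − 3.0 − 9.7) / 6 = -6.0000%
Mean R_m = (8.2 − 8.0 − 6.5 − 8.5 + 0.6 − 3.2) / 6 = -2.9000%
Σ(R_i − R̄_i)(R_m − R̄_m) = 254.3300  ⇒  Cov = 254.3300 / 6 = 42.3883
Σ(R_m − R̄_m)² = 205.8800  ⇒  Var(R_m) = 205.8800 / 6 = 34.3133
β = Cov / Var(R_m) = 42.3883 / 34.3133 = 1.2353
E(R) = R_f + β × MRP = 3.9% + 1.2353 × 8.2% = 14.03%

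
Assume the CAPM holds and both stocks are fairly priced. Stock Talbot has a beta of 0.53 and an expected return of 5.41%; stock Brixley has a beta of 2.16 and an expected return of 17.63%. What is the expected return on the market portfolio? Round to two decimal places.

8.93%

Both satisfy E(R) = R_f + β·MRP, so the slope of the SML is
MRP = (17.63% − 5.41%) / (2.16 − 0.53) = 12.22% / 1.63 = 7.4969%
R_f = E(R_Talbot) − β_Talbot·MRP = 5.41% − 0.53 × 7.4969% = 1.4366%
E(R_m) = R_f + MRP = 1.4366% + 7.4969% = 8.93%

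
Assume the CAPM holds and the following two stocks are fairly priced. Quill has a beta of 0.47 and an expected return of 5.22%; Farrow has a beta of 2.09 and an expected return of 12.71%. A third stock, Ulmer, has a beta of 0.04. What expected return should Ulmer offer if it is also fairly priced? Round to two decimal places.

3.23%

MRP (SML slope) = (12.71% − 5.22%) / (2.09 − 0.47) = 7.49% / 1.62 = 4.6235%
R_f (intercept) = 5.22% − 0.47 × 4.6235% = 3.0470%
E(R_Ulmer) = R_f + β × MRP = 3.0470% + 0.04 × 4.6235% = 3.23%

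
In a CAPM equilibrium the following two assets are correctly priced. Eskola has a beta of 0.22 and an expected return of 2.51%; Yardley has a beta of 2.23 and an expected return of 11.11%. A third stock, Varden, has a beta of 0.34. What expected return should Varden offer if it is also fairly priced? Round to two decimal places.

3.02%

MRP (SML slope) = (11.11% − 2.51%) / (2.23 − 0.22) = 8.60% / 2.01 = 4.2786%
R_f (intercept) = 2.51% − 0.22 × 4.2786% = 1.5687%
E(R_Varden) = R_f + β × MRP = 1.5687% + 0.34 × 4.2786% = 3.02%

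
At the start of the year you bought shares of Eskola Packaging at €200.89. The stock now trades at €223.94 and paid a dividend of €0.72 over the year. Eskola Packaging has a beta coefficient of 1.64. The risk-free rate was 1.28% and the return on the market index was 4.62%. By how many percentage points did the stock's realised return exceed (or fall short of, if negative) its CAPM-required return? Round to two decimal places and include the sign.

+5.07%

Realised HPR = (P1 + D1 − P0) / P0 = (223.94 + 0.72 − 200.89) / 200.89 = 23.77 / 200.89 = 11.8323%
MRP = 4.62% − 1.28% = 3.34%
CAPM required = R_f + β·MRP = 1.28% + 1.64 × 3.34% = 6.7576%
α = realised − required = 11.8323% − 6.7576% = +5.07%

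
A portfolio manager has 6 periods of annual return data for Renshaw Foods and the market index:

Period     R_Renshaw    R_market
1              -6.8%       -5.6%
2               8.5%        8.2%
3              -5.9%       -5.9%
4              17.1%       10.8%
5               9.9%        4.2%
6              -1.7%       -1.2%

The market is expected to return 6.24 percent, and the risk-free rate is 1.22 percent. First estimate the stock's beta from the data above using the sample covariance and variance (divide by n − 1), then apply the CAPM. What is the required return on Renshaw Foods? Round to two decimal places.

7.91%

Mean R_i = (-6.8 + 8.5 − 5.9 + 17.1 + 9.9 − 1.7) / 6 = 3.5167%
Mean R_m = (-5.6 + 8.2 − 5.9 + 10.8 + 4.2 − 1.2) / 6 = 1.7500%
Σ(R_i − R̄_i)(R_m − R̄_m) = 333.9650  ⇒  Cov = 333.9650 / 5 = 66.7930
Σ(R_m − R̄_m)² = 250.7550  ⇒  Var(R_m) = 250.7550 / 5 = 50.1510
β = Cov / Var(R_m) = 66.7930 / 50.1510 = 1.3318
MRP = 6.24% − 1.22% = 5.02%
E(R) = R_f + β × MRP = 1.22% + 1.3318 × 5.02% = 7.91%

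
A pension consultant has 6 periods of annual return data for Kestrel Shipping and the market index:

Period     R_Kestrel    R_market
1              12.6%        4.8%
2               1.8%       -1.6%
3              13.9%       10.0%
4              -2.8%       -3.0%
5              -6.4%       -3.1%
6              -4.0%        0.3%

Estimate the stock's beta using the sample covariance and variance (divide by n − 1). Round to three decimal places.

1.517

Mean R_i = (12.6 + 1.8 + 13.9 − 2.8 − 6.4 − 4.0) / 6 = 2.5167%
Mean R_m = (4.8 − 1.6 + 10.0 − 3.0 − 3.1 + 0.3) / 6 = 1.2333%
Σ(R_i − R̄_i)(R_m − R̄_m) = 205.0167  ⇒  Cov = 205.0167 / 5 = 41.0033
Σ(R_m − R̄_m)² = 135.1733  ⇒  Var(R_m) = 135.1733 / 5 = 27.0347
β = Cov / Var(R_m) = 41.0033 / 27.0347 = 1.5167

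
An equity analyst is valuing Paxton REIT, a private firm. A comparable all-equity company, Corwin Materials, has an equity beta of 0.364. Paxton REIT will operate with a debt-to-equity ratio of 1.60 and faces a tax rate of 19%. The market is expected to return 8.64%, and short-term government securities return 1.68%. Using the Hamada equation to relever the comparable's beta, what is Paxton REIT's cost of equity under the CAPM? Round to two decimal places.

7.50%

β_L = β_U × [1 + (1 − t)(D/E)] = 0.364 × [1 + (1 − 0.19) × 1.60]
    = 0.364 × [1 + 0.81 × 1.60] = 0.364 × 2.2960 = 0.8357
MRP = 8.64% − 1.68% = 6.96%
E(R) = R_f + β_L × MRP = 1.68% + 0.8357 × 6.96% = 7.50%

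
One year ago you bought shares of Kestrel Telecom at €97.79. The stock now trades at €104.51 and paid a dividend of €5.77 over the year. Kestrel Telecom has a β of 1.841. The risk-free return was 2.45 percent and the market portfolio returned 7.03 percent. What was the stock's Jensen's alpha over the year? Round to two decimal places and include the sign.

+1.89%

Realised HPR = (P1 + D1 − P0) / P0 = (104.51 + 5.77 − 97.79) / 97.79 = 12.49 / 97.79 = 12.7723%
MRP = 7.03% − 2.45% = 4.58%
CAPM required = R_f + β·MRP = 2.45% + 1.841 × 4.58% = 10.88178%
α = realised − required = 12.7723% − 10.88178% = +1.89%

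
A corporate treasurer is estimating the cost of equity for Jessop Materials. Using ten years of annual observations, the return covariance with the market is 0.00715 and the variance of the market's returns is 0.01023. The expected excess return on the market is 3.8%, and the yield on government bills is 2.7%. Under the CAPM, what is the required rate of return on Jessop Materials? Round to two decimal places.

β = Cov(R_i, R_m) / Var(R_m) = 0.00715 / 0.01023 = 0.6989
E(R) = R_f + β × MRP = 2.7% + 0.6989 × 3.8% = 5.36%

5.36%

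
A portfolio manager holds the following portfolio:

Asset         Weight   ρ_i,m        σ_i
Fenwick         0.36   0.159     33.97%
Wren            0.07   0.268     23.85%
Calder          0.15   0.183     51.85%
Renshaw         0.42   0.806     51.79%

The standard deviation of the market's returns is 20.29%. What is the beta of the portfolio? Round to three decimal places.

β_Fenwick = 0.159 × 33.97% / 20.29% = 0.2662
β_Wren = 0.268 × 23.85% / 20.29% = 0.3150
β_Calder = 0.183 × 51.85% / 20.29% = 0.4676
β_Renshaw = 0.806 × 51.79% / 20.29% = 2.0573
β_P = Σ w_i β_i = 0.36×0.2662 + 0.07×0.3150 + 0.15×0.4676 + 0.42×2.0573 = 1.0521

1.052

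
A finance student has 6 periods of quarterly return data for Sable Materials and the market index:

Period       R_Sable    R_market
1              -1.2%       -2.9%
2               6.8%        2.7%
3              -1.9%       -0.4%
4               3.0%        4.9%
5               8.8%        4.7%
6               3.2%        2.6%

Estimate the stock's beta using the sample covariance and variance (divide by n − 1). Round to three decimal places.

1.098

Mean R_i = (-1.2 + 6.8 − 1.9 + 3.0 + 8.8 + 3.2) / 6 = 3.1167%
Mean R_m = (-2.9 + 2.7 − 0.4 + 4.9 + 4.7 + 2.6) / 6 = 1.9333%
Σ(R_i − R̄_i)(R_m − R̄_m) = 50.8267  ⇒  Cov = 50.8267 / 5 = 10.1653
Σ(R_m − R̄_m)² = 46.2933  ⇒  Var(R_m) = 46.2933 / 5 = 9.2587
β = Cov / Var(R_m) = 10.1653 / 9.2587 = 1.0979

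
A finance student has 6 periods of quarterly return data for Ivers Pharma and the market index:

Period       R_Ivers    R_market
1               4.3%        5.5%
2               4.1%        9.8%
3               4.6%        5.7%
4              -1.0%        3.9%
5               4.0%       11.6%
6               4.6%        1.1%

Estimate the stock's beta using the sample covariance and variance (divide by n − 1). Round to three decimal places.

Mean R_i = (4.3 + 4.1 + 4.6 − 1.0 + 4.0 + 4.6) / 6 = 3.4333%
Mean R_m = (5.5 + 9.8 + 5.7 + 3.9 + 11.6 + 1.1) / 6 = 6.2667%
Σ(R_i − R̄_i)(R_m − R̄_m) = 8.5167  ⇒  Cov = 8.5167 / 5 = 1.7033
Σ(R_m − R̄_m)² = 74.1333  ⇒  Var(R_m) = 74.1333 / 5 = 14.8267
β = Cov / Var(R_m) = 1.7033 / 14.8267 = 0.1149

0.115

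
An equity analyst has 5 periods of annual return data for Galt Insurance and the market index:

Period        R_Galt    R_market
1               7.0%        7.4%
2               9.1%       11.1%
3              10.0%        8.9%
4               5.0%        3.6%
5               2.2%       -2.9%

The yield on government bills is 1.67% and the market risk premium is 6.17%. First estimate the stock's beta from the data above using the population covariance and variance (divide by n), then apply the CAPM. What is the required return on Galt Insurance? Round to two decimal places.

5.06%

Mean R_i = (7.0 + 9.1 + 10.0 + 5.0 + 2.2) / 5 = 6.6600%
Mean R_m = (7.4 + 11.1 + 8.9 + 3.6 − 2.9) / 5 = 5.6200%
Σ(R_i − R̄_i)(R_m − R̄_m) = 66.2840  ⇒  Cov = 66.2840 / 5 = 13.2568
Σ(R_m − R̄_m)² = 120.6280  ⇒  Var(R_m) = 120.6280 / 5 = 24.1256
β = Cov / Var(R_m) = 13.2568 / 24.1256 = 0.5495
E(R) = R_f + β × MRP = 1.67% + 0.5495 × 6.17% = 5.06%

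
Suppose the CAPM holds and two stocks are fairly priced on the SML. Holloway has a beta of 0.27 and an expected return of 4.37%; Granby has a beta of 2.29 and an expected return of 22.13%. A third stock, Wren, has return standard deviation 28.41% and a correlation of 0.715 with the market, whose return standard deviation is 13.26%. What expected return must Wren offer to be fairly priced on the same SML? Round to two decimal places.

15.46%

MRP = (22.13% − 4.37%) / (2.29 − 0.27) = 8.7921%
R_f = 4.37% − 0.27 × 8.7921% = 1.9961%
β_Wren = ρ·σ_i/σ_m = 0.715 × 28.41 / 13.26 = 1.5319
E(R_Wren) = R_f + β × MRP = 1.9961% + 1.5319 × 8.7921% = 15.46%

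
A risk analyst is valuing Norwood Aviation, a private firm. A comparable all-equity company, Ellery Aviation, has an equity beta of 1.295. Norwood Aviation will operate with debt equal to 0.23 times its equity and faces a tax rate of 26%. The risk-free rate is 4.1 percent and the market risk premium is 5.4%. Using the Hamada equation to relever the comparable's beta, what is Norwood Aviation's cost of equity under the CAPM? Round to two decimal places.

β_L = β_U × [1 + (1 − t)(D/E)] = 1.295 × [1 + (1 − 0.26) × 0.23]
    = 1.295 × [1 + 0.74 × 0.23] = 1.295 × 1.1702 = 1.5154
E(R) = R_f + β_L × MRP = 4.1% + 1.5154 × 5.4% = 12.28%

12.28%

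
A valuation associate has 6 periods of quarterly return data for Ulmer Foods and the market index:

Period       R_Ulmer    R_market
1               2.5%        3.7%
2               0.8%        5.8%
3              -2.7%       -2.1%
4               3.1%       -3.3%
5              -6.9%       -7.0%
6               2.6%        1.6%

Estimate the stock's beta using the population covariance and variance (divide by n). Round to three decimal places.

Mean R_i = (2.5 + 0.8 − 2.7 + 3.1 − 6.9 + 2.6) / 6 = -0.1000%
Mean R_m = (3.7 + 5.8 − 2.1 − 3.3 − 7.0 + 1.6) / 6 = -0.2167%
Σ(R_i − R̄_i)(R_m − R̄_m) = 61.6600  ⇒  Cov = 61.6600 / 6 = 10.2767
Σ(R_m − R̄_m)² = 113.9083  ⇒  Var(R_m) = 113.9083 / 6 = 18.9847
β = Cov / Var(R_m) = 10.2767 / 18.9847 = 0.5413

0.541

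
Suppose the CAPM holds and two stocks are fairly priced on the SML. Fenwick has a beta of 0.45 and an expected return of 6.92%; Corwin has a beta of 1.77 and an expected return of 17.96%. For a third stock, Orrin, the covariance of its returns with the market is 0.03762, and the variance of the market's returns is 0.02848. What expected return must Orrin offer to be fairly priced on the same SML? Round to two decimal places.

MRP = (17.96% − 6.92%) / (1.77 − 0.45) = 8.3636%
R_f = 6.92% − 0.45 × 8.3636% = 3.1564%
β_Orrin = Cov / Var(R_m) = 0.03762 / 0.02848 = 1.3209
E(R_Orrin) = R_f + β × MRP = 3.1564% + 1.3209 × 8.3636% = 14.20%

14.20%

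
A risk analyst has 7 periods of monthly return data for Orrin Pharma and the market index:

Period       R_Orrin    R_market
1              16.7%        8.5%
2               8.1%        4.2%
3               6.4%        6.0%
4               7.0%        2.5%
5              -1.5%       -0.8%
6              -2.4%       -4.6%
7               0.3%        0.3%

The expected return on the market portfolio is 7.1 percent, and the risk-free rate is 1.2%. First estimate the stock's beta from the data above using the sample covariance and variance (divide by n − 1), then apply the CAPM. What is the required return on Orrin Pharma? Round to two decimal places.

Mean R_i = (16.7 + 8.1 + 6.4 + 7.0 − 1.5 − 2.4 + 0.3) / 7 = 4.9429%
Mean R_m = (8.5 + 4.2 + 6.0 + 2.5 − 0.8 − 4.6 + 0.3) / 7 = 2.3000%
Σ(R_i − R̄_i)(R_m − R̄_m) = 164.6200  ⇒  Cov = 164.6200 / 6 = 27.4367
Σ(R_m − R̄_m)² = 117.0000  ⇒  Var(R_m) = 117.0000 / 6 = 19.5000
β = Cov / Var(R_m) = 27.4367 / 19.5000 = 1.4070
MRP = 7.1% − 1.2% = 5.90%
E(R) = R_f + β × MRP = 1.2% + 1.4070 × 5.9% = 9.50%

9.50%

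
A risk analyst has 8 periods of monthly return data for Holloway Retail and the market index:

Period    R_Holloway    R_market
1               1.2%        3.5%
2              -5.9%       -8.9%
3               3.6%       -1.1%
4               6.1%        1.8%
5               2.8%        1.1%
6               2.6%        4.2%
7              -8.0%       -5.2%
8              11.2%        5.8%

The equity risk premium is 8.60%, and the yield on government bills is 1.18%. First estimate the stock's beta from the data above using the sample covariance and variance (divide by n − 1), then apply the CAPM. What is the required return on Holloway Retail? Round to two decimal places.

Mean R_i = (1.2 − 5.9 + 3.6 + 6.1 + 2.8 + 2.6 − 8.0 + 11.2) / 8 = 1.7000%
Mean R_m = (3.5 − 8.9 − 1.1 + 1.8 + 1.1 + 4.2 − 5.2 + 5.8) / 8 = 0.1500%
Σ(R_i − R̄_i)(R_m − R̄_m) = 182.2500  ⇒  Cov = 182.2500 / 7 = 26.0357
Σ(R_m − R̄_m)² = 175.2600  ⇒  Var(R_m) = 175.2600 / 7 = 25.0371
β = Cov / Var(R_m) = 26.0357 / 25.0371 = 1.0399
E(R) = R_f + β × MRP = 1.18% + 1.0399 × 8.60% = 10.12%

10.12%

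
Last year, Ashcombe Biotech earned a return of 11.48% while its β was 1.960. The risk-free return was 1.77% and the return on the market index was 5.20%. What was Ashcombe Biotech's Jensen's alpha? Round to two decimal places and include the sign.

Market excess return = 5.20% − 1.77% = 3.43%
CAPM benchmark = R_f + β(R_m − R_f) = 1.77% + 1.960 × 3.43% = 8.49280%
α = actual − benchmark = 11.48% − 8.49280% = +2.99%

+2.99%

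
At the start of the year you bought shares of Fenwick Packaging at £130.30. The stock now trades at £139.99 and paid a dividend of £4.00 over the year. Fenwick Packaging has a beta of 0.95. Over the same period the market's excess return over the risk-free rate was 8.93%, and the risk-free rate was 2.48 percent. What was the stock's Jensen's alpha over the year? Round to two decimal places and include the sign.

Realised HPR = (P1 + D1 − P0) / P0 = (139.99 + 4.00 − 130.30) / 130.30 = 13.69 / 130.30 = 10.5065%
CAPM required = R_f + β·MRP = 2.48% + 0.95 × 8.93% = 10.9635%
α = realised − required = 10.5065% − 10.9635% = -0.46%

-0.46%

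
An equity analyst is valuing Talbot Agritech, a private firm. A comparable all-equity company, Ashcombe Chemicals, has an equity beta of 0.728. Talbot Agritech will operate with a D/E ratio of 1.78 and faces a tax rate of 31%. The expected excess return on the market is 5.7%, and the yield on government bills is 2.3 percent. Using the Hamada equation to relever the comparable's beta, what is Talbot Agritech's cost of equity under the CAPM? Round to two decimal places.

11.55%

β_L = β_U × [1 + (1 − t)(D/E)] = 0.728 × [1 + (1 − 0.31) × 1.78]
    = 0.728 × [1 + 0.69 × 1.78] = 0.728 × 2.2282 = 1.6221
E(R) = R_f + β_L × MRP = 2.3% + 1.6221 × 5.7% = 11.55%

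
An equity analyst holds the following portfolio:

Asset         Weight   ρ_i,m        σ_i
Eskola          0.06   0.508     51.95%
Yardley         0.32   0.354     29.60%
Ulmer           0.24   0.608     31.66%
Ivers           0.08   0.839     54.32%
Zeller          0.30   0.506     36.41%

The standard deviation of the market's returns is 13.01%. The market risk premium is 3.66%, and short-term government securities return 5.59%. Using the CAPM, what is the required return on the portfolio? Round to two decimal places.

β_Eskola = 0.508 × 51.95% / 13.01% = 2.0285
β_Yardley = 0.354 × 29.60% / 13.01% = 0.8054
β_Ulmer = 0.608 × 31.66% / 13.01% = 1.4796
β_Ivers = 0.839 × 54.32% / 13.01% = 3.5030
β_Zeller = 0.506 × 36.41% / 13.01% = 1.4161
β_P = Σ w_i β_i = 0.06×2.0285 + 0.32×0.8054 + 0.24×1.4796 + 0.08×3.5030 + 0.30×1.4161 = 1.4396
E(R_P) = R_f + β_P × MRP = 5.59% + 1.4396 × 3.66% = 10.86%

10.86%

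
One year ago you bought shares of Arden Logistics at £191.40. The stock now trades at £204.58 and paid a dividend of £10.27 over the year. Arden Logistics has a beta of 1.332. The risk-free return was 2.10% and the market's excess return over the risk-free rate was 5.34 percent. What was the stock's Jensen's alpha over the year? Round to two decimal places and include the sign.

Realised HPR = (P1 + D1 − P0) / P0 = (204.58 + 10.27 − 191.40) / 191.40 = 23.45 / 191.40 = 12.2518%
CAPM required = R_f + β·MRP = 2.10% + 1.332 × 5.34% = 9.21288%
α = realised − required = 12.2518% − 9.21288% = +3.04%

+3.04%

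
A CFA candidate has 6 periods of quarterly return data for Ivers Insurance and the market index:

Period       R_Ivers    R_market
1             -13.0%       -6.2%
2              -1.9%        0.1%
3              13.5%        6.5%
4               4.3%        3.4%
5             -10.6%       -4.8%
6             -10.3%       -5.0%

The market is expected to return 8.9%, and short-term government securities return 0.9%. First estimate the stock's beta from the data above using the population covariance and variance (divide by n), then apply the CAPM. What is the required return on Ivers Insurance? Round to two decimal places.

Mean R_i = (-13.0 − 1.9 + 13.5 + 4.3 − 10.6 − 10.3) / 6 = -3.0000%
Mean R_m = (-6.2 + 0.1 + 6.5 + 3.4 − 4.8 − 5.0) / 6 = -1.0000%
Σ(R_i − R̄_i)(R_m − R̄_m) = 267.1600  ⇒  Cov = 267.1600 / 6 = 44.5267
Σ(R_m − R̄_m)² = 134.3000  ⇒  Var(R_m) = 134.3000 / 6 = 22.3833
β = Cov / Var(R_m) = 44.5267 / 22.3833 = 1.9893
MRP = 8.9% − 0.9% = 8.00%
E(R) = R_f + β × MRP = 0.9% + 1.9893 × 8.0% = 16.81%

16.81%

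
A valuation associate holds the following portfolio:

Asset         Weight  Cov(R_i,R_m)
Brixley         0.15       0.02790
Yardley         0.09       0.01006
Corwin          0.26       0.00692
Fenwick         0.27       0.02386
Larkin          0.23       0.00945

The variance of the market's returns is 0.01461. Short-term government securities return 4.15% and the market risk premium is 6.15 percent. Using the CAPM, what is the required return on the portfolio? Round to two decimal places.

β_Brixley = 0.02790 / 0.01461 = 1.9097
β_Yardley = 0.01006 / 0.01461 = 0.6886
β_Corwin = 0.00692 / 0.01461 = 0.4736
β_Fenwick = 0.02386 / 0.01461 = 1.6331
β_Larkin = 0.00945 / 0.01461 = 0.6468
β_P = Σ w_i β_i = 0.15×1.9097 + 0.09×0.6886 + 0.26×0.4736 + 0.27×1.6331 + 0.23×0.6468 = 1.0613
E(R_P) = R_f + β_P × MRP = 4.15% + 1.0613 × 6.15% = 10.68%

10.68%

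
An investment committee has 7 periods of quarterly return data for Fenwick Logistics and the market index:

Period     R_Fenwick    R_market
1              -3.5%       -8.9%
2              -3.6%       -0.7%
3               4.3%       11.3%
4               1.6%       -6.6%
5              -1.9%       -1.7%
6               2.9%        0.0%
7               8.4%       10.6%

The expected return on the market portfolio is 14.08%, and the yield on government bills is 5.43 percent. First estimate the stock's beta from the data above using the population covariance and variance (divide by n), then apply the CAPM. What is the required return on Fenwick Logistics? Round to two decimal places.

Mean R_i = (-3.5 − 3.6 + 4.3 + 1.6 − 1.9 + 2.9 + 8.4) / 7 = 1.1714%
Mean R_m = (-8.9 − 0.7 + 11.3 − 6.6 − 1.7 + 0.0 + 10.6) / 7 = 0.5714%
Σ(R_i − R̄_i)(R_m − R̄_m) = 159.2843  ⇒  Cov = 159.2843 / 7 = 22.7549
Σ(R_m − R̄_m)² = 363.9143  ⇒  Var(R_m) = 363.9143 / 7 = 51.9878
β = Cov / Var(R_m) = 22.7549 / 51.9878 = 0.4377
MRP = 14.08% − 5.43% = 8.65%
E(R) = R_f + β × MRP = 5.43% + 0.4377 × 8.65% = 9.22%

9.22%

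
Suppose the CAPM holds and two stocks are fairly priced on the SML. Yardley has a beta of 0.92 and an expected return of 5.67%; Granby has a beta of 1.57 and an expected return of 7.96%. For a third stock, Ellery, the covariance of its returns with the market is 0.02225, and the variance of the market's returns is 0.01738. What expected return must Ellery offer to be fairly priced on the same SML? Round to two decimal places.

6.94%

MRP = (7.96% − 5.67%) / (1.57 − 0.92) = 3.5231%
R_f = 5.67% − 0.92 × 3.5231% = 2.4287%
β_Ellery = Cov / Var(R_m) = 0.02225 / 0.01738 = 1.2802
E(R_Ellery) = R_f + β × MRP = 2.4287% + 1.2802 × 3.5231% = 6.94%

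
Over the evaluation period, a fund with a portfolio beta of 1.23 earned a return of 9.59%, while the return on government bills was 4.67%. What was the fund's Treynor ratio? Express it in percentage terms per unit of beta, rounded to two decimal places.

4.00%

Treynor = (R_P − R_f) / β_P = (9.59% − 4.67%) / 1.2300 = 4.92% / 1.2300 = 4.00%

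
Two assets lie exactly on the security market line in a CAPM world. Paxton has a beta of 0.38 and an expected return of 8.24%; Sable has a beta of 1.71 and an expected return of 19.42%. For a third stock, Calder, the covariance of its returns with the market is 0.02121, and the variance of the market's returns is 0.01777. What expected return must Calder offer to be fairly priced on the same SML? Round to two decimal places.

15.08%

MRP = (19.42% − 8.24%) / (1.71 − 0.38) = 8.4060%
R_f = 8.24% − 0.38 × 8.4060% = 5.0457%
β_Calder = Cov / Var(R_m) = 0.02121 / 0.01777 = 1.1936
E(R_Calder) = R_f + β × MRP = 5.0457% + 1.1936 × 8.4060% = 15.08%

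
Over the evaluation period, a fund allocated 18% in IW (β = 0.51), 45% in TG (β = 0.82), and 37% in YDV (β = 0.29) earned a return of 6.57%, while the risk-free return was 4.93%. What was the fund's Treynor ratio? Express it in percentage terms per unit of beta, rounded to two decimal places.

β_P = 0.18×0.51 + 0.45×0.82 + 0.37×0.29 = 0.5681
Treynor = (R_P − R_f) / β_P = (6.57% − 4.93%) / 0.5681 = 1.64% / 0.5681 = 2.89%

2.89%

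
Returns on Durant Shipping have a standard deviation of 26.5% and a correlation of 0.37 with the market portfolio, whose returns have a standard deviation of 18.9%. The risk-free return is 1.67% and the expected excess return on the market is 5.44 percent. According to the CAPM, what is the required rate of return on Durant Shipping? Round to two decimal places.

4.49%

β = ρ × σ_i / σ_m = 0.37 × 26.5% / 18.9% = 0.5188
E(R) = 1.67% + 0.5188 × 5.44% = 4.49%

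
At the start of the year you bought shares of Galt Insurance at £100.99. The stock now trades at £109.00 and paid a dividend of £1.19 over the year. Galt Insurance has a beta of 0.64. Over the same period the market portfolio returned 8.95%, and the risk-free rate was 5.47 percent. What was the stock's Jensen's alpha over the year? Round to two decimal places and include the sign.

Realised HPR = (P1 + D1 − P0) / P0 = (109.00 + 1.19 − 100.99) / 100.99 = 9.20 / 100.99 = 9.1098%
MRP = 8.95% − 5.47% = 3.48%
CAPM required = R_f + β·MRP = 5.47% + 0.64 × 3.48% = 7.6972%
α = realised − required = 9.1098% − 7.6972% = +1.41%

+1.41%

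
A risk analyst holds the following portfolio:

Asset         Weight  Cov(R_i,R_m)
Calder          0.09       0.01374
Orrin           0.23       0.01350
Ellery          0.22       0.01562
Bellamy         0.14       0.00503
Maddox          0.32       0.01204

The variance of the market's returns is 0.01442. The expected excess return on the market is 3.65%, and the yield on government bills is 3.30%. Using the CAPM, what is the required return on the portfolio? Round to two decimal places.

β_Calder = 0.01374 / 0.01442 = 0.9528
β_Orrin = 0.01350 / 0.01442 = 0.9362
β_Ellery = 0.01562 / 0.01442 = 1.0832
β_Bellamy = 0.00503 / 0.01442 = 0.3488
β_Maddox = 0.01204 / 0.01442 = 0.8350
β_P = Σ w_i β_i = 0.09×0.9528 + 0.23×0.9362 + 0.22×1.0832 + 0.14×0.3488 + 0.32×0.8350 = 0.8554
E(R_P) = R_f + β_P × MRP = 3.30% + 0.8554 × 3.65% = 6.42%

6.42%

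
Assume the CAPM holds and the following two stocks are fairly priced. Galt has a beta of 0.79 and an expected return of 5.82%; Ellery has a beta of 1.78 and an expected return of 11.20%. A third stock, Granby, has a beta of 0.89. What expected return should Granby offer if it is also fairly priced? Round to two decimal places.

MRP (SML slope) = (11.20% − 5.82%) / (1.78 − 0.79) = 5.38% / 0.99 = 5.4343%
R_f (intercept) = 5.82% − 0.79 × 5.4343% = 1.5269%
E(R_Granby) = R_f + β × MRP = 1.5269% + 0.89 × 5.4343% = 6.36%

6.36%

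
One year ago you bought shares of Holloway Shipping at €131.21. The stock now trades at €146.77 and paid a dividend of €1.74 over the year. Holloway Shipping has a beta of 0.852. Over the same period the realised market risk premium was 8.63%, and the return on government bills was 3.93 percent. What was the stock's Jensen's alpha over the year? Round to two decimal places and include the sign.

+1.90%

Realised HPR = (P1 + D1 − P0) / P0 = (146.77 + 1.74 − 131.21) / 131.21 = 17.30 / 131.21 = 13.1850%
CAPM required = R_f + β·MRP = 3.93% + 0.852 × 8.63% = 11.28276%
α = realised − required = 13.1850% − 11.28276% = +1.90%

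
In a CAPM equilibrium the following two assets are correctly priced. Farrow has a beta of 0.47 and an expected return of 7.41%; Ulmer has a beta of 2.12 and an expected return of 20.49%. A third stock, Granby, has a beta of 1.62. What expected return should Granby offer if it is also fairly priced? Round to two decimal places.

16.53%

MRP (SML slope) = (20.49% − 7.41%) / (2.12 − 0.47) = 13.08% / 1.65 = 7.9273%
R_f (intercept) = 7.41% − 0.47 × 7.9273% = 3.6842%
E(R_Granby) = R_f + β × MRP = 3.6842% + 1.62 × 7.9273% = 16.53%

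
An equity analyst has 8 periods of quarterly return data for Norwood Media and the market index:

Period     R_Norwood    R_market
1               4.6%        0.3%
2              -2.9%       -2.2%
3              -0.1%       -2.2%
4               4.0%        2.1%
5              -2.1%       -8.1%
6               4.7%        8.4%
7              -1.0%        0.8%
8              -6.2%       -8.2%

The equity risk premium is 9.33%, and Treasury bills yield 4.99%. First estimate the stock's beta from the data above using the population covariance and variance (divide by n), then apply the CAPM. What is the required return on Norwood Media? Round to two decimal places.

10.56%

Mean R_i = (4.6 − 2.9 − 0.1 + 4.0 − 2.1 + 4.7 − 1.0 − 6.2) / 8 = 0.1250%
Mean R_m = (0.3 − 2.2 − 2.2 + 2.1 − 8.1 + 8.4 + 0.8 − 8.2) / 8 = -1.1375%
Σ(R_i − R̄_i)(R_m − R̄_m) = 124.0475  ⇒  Cov = 124.0475 / 8 = 15.5059
Σ(R_m − R̄_m)² = 207.8788  ⇒  Var(R_m) = 207.8788 / 8 = 25.9849
β = Cov / Var(R_m) = 15.5059 / 25.9849 = 0.5967
E(R) = R_f + β × MRP = 4.99% + 0.5967 × 9.33% = 10.56%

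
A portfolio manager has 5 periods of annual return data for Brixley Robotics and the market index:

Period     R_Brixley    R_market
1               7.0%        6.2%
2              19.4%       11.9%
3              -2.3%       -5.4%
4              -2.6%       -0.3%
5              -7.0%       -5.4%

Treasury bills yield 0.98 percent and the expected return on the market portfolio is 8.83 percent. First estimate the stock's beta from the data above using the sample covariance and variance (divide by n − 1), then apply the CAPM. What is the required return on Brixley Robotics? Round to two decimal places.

Mean R_i = (7.0 + 19.4 − 2.3 − 2.6 − 7.0) / 5 = 2.9000%
Mean R_m = (6.2 + 11.9 − 5.4 − 0.3 − 5.4) / 5 = 1.4000%
Σ(R_i − R̄_i)(R_m − R̄_m) = 304.9600  ⇒  Cov = 304.9600 / 4 = 76.2400
Σ(R_m − R̄_m)² = 228.6600  ⇒  Var(R_m) = 228.6600 / 4 = 57.1650
β = Cov / Var(R_m) = 76.2400 / 57.1650 = 1.3337
MRP = 8.83% − 0.98% = 7.85%
E(R) = R_f + β × MRP = 0.98% + 1.3337 × 7.85% = 11.45%

11.45%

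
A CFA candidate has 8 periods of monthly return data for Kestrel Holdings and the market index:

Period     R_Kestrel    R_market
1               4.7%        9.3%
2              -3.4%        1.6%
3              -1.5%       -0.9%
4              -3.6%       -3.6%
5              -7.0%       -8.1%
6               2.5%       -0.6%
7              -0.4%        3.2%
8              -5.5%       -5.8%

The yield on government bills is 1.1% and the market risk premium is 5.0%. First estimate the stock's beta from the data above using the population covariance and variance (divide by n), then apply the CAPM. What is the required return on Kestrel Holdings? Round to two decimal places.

4.19%

Mean R_i = (4.7 − 3.4 − 1.5 − 3.6 − 7.0 + 2.5 − 0.4 − 5.5) / 8 = -1.7750%
Mean R_m = (9.3 + 1.6 − 0.9 − 3.6 − 8.1 − 0.6 + 3.2 − 5.8) / 8 = -0.6125%
Σ(R_i − R̄_i)(R_m − R̄_m) = 129.7025  ⇒  Cov = 129.7025 / 8 = 16.2128
Σ(R_m − R̄_m)² = 209.6688  ⇒  Var(R_m) = 209.6688 / 8 = 26.2086
β = Cov / Var(R_m) = 16.2128 / 26.2086 = 0.6186
E(R) = R_f + β × MRP = 1.1% + 0.6186 × 5.0% = 4.19%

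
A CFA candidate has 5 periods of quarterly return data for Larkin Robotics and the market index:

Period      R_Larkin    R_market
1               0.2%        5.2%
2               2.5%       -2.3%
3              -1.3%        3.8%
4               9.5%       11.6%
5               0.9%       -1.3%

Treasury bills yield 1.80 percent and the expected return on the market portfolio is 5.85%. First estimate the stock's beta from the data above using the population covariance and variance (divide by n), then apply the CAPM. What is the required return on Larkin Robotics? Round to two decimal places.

Mean R_i = (0.2 + 2.5 − 1.3 + 9.5 + 0.9) / 5 = 2.3600%
Mean R_m = (5.2 − 2.3 + 3.8 + 11.6 − 1.3) / 5 = 3.4000%
Σ(R_i − R̄_i)(R_m − R̄_m) = 59.2600  ⇒  Cov = 59.2600 / 5 = 11.8520
Σ(R_m − R̄_m)² = 125.2200  ⇒  Var(R_m) = 125.2200 / 5 = 25.0440
β = Cov / Var(R_m) = 11.8520 / 25.0440 = 0.4732
MRP = 5.85% − 1.80% = 4.05%
E(R) = R_f + β × MRP = 1.80% + 0.4732 × 4.05% = 3.72%

3.72%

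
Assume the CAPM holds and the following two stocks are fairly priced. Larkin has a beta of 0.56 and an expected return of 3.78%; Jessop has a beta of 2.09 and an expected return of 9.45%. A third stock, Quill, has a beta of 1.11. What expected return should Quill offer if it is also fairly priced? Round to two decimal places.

5.82%

MRP (SML slope) = (9.45% − 3.78%) / (2.09 − 0.56) = 5.67% / 1.53 = 3.7059%
R_f (intercept) = 3.78% − 0.56 × 3.7059% = 1.7047%
E(R_Quill) = R_f + β × MRP = 1.7047% + 1.11 × 3.7059% = 5.82%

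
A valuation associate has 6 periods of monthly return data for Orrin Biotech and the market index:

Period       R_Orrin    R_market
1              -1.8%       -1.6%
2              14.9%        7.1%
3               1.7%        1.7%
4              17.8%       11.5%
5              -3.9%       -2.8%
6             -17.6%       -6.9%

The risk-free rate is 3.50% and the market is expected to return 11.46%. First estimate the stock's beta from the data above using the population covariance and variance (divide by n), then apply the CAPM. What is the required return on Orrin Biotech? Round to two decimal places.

18.45%

Mean R_i = (-1.8 + 14.9 + 1.7 + 17.8 − 3.9 − 17.6) / 6 = 1.8500%
Mean R_m = (-1.6 + 7.1 + 1.7 + 11.5 − 2.8 − 6.9) / 6 = 1.5000%
Σ(R_i − R̄_i)(R_m − R̄_m) = 431.9700  ⇒  Cov = 431.9700 / 6 = 71.9950
Σ(R_m − R̄_m)² = 230.0600  ⇒  Var(R_m) = 230.0600 / 6 = 38.3433
β = Cov / Var(R_m) = 71.9950 / 38.3433 = 1.8776
MRP = 11.46% − 3.50% = 7.96%
E(R) = R_f + β × MRP = 3.50% + 1.8776 × 7.96% = 18.45%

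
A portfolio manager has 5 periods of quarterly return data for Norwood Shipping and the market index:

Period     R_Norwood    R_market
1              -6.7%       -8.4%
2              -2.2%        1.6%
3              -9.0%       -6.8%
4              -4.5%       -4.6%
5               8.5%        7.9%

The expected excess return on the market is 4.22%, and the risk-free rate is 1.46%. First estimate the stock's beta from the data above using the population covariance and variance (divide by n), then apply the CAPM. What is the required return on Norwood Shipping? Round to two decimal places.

5.48%

Mean R_i = (-6.7 − 2.2 − 9.0 − 4.5 + 8.5) / 5 = -2.7800%
Mean R_m = (-8.4 + 1.6 − 6.8 − 4.6 + 7.9) / 5 = -2.0600%
Σ(R_i − R̄_i)(R_m − R̄_m) = 173.1760  ⇒  Cov = 173.1760 / 5 = 34.6352
Σ(R_m − R̄_m)² = 181.7120  ⇒  Var(R_m) = 181.7120 / 5 = 36.3424
β = Cov / Var(R_m) = 34.6352 / 36.3424 = 0.9530
E(R) = R_f + β × MRP = 1.46% + 0.9530 × 4.22% = 5.48%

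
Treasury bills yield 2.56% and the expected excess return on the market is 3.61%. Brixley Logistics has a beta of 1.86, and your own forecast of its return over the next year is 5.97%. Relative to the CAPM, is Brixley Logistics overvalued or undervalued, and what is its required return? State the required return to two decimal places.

Overvalued; required return 9.27%

Required return = R_f + β·MRP = 2.56% + 1.86 × 3.61% = 9.27%
Forecast 5.97% < required 9.27% → the stock plots below the SML → overvalued.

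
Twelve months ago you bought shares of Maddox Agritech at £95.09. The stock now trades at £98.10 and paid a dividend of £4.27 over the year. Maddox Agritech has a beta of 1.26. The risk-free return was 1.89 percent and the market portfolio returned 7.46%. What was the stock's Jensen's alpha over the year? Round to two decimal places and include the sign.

-1.25%

Realised HPR = (P1 + D1 − P0) / P0 = (98.10 + 4.27 − 95.09) / 95.09 = 7.28 / 95.09 = 7.6559%
MRP = 7.46% − 1.89% = 5.57%
CAPM required = R_f + β·MRP = 1.89% + 1.26 × 5.57% = 8.9082%
α = realised − required = 7.6559% − 8.9082% = -1.25%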